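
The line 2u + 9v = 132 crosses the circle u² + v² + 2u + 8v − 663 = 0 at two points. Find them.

(−15, 18) and (21, 10)

From the line, v = (132 − 2u)/9. Substituting:
85u² − 510u − 26775 = 0  ⟹  u² − 6u − 315 = 0
u = 21 or u = −15, giving (21, 10) and (−15, 18).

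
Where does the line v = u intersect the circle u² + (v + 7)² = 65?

From the line, v = u. Substituting:
2u² + 14u − 16 = 0  ⟹  u² + 7u − 8 = 0
u = 1 or u = −8, giving (1, 1) and (−8, −8).

(−8, −8) and (1, 1)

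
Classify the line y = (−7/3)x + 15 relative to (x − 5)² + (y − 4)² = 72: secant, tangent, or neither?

secant

Substituting the line into the circle gives 58x² − 552x + 666 = 0.
Discriminant = (−552)² − 4·58·(666) = 150192 > 0.
Two real roots: the line is a secant.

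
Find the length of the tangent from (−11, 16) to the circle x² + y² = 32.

√345

Centre (0, 0), r² = 32. |PO|² = (−11)² + (16)² = 377.
The tangent meets the radius at right angles, so tangent² = |PO|² − r² = 377 − 32 = 345.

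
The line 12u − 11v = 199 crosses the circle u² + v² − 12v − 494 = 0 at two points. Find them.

(1, −17) and (23, 7)

Substitute v = (−199 + 12u)/11:
265u² − 6360u + 6095 = 0  ⟹  u² − 24u + 23 = 0
u = 23 or u = 1, giving (23, 7) and (1, −17).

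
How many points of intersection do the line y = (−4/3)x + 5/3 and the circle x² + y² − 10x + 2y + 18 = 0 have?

Substituting the line into the circle gives 25x² − 154x + 217 = 0.
Δ = 23716 − 21700 = 2016.
Two real roots: the line is a secant.

2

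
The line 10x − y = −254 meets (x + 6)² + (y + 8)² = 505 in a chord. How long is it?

2√101

Centre (−6, −8), r² = 505. Perpendicular distance d from centre to line = |202| / √101 = 202/√101.
Half the chord is √(r² − d²) = √(101), so the full chord is 2√101.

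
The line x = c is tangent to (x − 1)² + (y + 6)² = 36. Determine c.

c = −5 or c = 7

The line touches the circle iff its distance from (1, −6) is 6:
|1·1 + 0·(−6) − c| / √1 = 6
|c − (1)| = 6, so c = 7 or c = −5.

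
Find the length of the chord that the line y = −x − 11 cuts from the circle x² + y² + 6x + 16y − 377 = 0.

30√2

Substitute y = −x − 11:
2x² + 12x − 432 = 0  ⟹  x² + 6x − 216 = 0
x = 12 or x = −18, giving (12, −23) and (−18, 7).
Chord length = distance between (12, −23) and (−18, 7) = √1800 = 30√2.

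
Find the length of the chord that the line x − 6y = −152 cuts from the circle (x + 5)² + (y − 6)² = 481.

4√37

Express y = (152 + x)/6 and substitute into the circle:
37x² + 592x − 2960 = 0  ⟹  x² + 16x − 80 = 0
x = 4 or x = −20, giving (4, 26) and (−20, 22).
Chord length = distance between (4, 26) and (−20, 22) = √592 = 4√37.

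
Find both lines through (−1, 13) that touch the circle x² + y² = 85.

Write the tangent as mx − y + (13 − m·(−1)) = 0 and set its distance from the centre to √85:
[m·(1) − (−13)]² = 85(m² + 1)
42m² − 13m − 42 = 0, so m = −6/7 or m = 7/6.
With m = −6/7: 6x + 7y = 85. With m = 7/6: 7x − 6y = −85.

6x + 7y = 85 and 7x − 6y = −85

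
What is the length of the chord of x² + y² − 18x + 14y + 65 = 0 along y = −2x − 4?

4√5

The distance from (9, −7) to the line is 15/√5, and r² = 65.
Chord = 2√(r² − d²) = 2·√(20) = 4√5.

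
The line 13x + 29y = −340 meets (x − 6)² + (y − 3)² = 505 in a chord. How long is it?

Express y = (−340 − 13x)/29 and substitute into the circle:
1010x² + 1010x − 212100 = 0  ⟹  x² + x − 210 = 0
x = 14 or x = −15, giving (14, −18) and (−15, −5).
|(14, −18) − (−15, −5)| = √((29)² + (−13)²) = √1010.

√1010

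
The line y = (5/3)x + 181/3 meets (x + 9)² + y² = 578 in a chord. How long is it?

2√34

Substitute y = (181 + 5x)/3:
34x² + 1972x + 28288 = 0  ⟹  x² + 58x + 832 = 0
x = −26 or x = −32, giving (−26, 17) and (−32, 7).
|(−26, 17) − (−32, 7)| = √((6)² + (10)²) = 2√34.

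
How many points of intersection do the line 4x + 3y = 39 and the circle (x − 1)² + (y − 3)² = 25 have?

0

Centre (1, 3), r² = 25. Distance² from centre to line = (−26)²/25 = 676/25.
Since d² > r², the line lies outside the circle.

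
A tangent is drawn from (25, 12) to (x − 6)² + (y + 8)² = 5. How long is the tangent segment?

6√21

With centre O = (6, −8), |OP|² = 761 and r² = 5.
By the tangent–radius right angle, tangent length = √(|PO|² − r²) = √756 = 6√21.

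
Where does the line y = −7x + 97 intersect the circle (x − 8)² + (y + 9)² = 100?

Express y = −7x + 97 and substitute into the circle:
50x² − 1500x + 11200 = 0  ⟹  x² − 30x + 224 = 0
x = 16 or x = 14, giving (16, −15) and (14, −1).

(14, −1) and (16, −15)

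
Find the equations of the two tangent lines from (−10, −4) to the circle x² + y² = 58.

Let a tangent through (−10, −4) have slope m. Its distance from (0, 0) must equal √58:
[m·(10) − (4)]² = 58(m² + 1)
21m² − 40m − 21 = 0, so m = 7/3 or m = −3/7.
With m = 7/3: 7x − 3y = −58. With m = −3/7: 3x + 7y = −58.

7x − 3y = −58 and 3x + 7y = −58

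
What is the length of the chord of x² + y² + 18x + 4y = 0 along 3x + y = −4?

Centre (−9, −2), r² = 85. Perpendicular distance d from centre to line = |−25| / √10 = 25/√10.
Half the chord is √(r² − d²) = √(45/2), so the full chord is 3√10.

3√10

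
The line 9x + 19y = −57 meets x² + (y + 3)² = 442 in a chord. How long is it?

Express y = (−57 − 9x)/19 and substitute into the circle:
442x² − 159562 = 0  ⟹  x² − 361 = 0
x = 19 or x = −19, giving (19, −12) and (−19, 6).
Chord length = distance between (19, −12) and (−19, 6) = √1768 = 2√442.

2√442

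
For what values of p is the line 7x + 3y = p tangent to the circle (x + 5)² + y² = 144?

For a tangent, require d(centre, line) = r = 12.
|7·(−5) + 3·0 − p| / √58 = 12
|p − (−35)| = 12√58.

p = −35 ± 12√58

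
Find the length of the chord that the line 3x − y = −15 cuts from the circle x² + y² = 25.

The distance from (0, 0) to the line is 15/√10, and r² = 25.
Chord = 2√(r² − d²) = 2·√(5/2) = √10.

√10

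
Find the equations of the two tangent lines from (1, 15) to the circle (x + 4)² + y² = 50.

x − y = −14 and 7x + y = 22

Write the tangent as mx − y + (15 − m·(1)) = 0 and set its distance from the centre to 5√2:
[m·(−5) − (−15)]² = 50(m² + 1)
m² + 6m − 7 = 0, so m = 1 or m = −7.
With m = 1: x − y = −14. With m = −7: 7x + y = 22.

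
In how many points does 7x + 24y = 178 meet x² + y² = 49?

Centre (0, 0), r² = 49. Distance² from centre to line = (−178)²/625 = 31684/625.
Since d² > r², the line lies outside the circle.

0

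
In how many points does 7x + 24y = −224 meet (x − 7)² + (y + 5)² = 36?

Centre (7, −5), r² = 36. Distance² from centre to line = (153)²/625 = 23409/625.
Since d² > r², the line lies outside the circle.

0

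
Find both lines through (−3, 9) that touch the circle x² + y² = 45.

Write the tangent as mx − y + (9 − m·(−3)) = 0 and set its distance from the centre to 3√5:
(3m − (−9))² = 45(m² + 1)
2m² − 3m − 2 = 0, so m = −1/2 or m = 2.
Through (−3, 9) these give x + 2y = 15 and 2x − y = −15.

x + 2y = 15 and 2x − y = −15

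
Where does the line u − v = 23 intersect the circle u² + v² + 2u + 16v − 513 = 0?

(−8, −31) and (22, −1)

From the line, v = u − 23. Substituting:
2u² − 28u − 352 = 0  ⟹  u² − 14u − 176 = 0
u = 22 or u = −8, giving (22, −1) and (−8, −31).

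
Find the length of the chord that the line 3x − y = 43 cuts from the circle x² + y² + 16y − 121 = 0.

5√10

From the line, y = 3x − 43. Substituting:
10x² − 210x + 1040 = 0  ⟹  x² − 21x + 104 = 0
x = 13 or x = 8, giving (13, −4) and (8, −19).
|(13, −4) − (8, −19)| = √((5)² + (15)²) = 5√10.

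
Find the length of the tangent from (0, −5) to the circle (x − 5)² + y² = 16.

√34

With centre O = (5, 0), |OP|² = 50 and r² = 16.
Power of the point: PT² = |PO|² − r² = 34, so PT = √34.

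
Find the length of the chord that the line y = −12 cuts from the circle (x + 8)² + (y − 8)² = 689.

From the line, y = −12. Substituting:
x² + 16x − 225 = 0
x = 9 or x = −25, giving (9, −12) and (−25, −12).
|(9, −12) − (−25, −12)| = √((34)² + (0)²) = 34.

34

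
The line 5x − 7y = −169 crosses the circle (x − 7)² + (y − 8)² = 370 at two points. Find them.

(−10, 17) and (4, 27)

Substitute y = (169 + 5x)/7:
74x² + 444x − 2960 = 0  ⟹  x² + 6x − 40 = 0
x = 4 or x = −10, giving (4, 27) and (−10, 17).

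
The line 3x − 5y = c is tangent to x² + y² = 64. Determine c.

c = ±8√34

Tangency holds when the distance from the centre (0, 0) to the line equals the radius 8:
|3·0 − 5·0 − c| / √34 = 8
|c| = 8√34.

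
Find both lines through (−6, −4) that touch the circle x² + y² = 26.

5x − y = −26 and x + 5y = −26

A line y − (−4) = m(x − (−6)) is tangent when its distance from (0, 0) is √26:
(6m − (4))² = 26(m² + 1)
5m² − 24m − 5 = 0, so m = 5 or m = −1/5.
Through (−6, −4) these give 5x − y = −26 and x + 5y = −26.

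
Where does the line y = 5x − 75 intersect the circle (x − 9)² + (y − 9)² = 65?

(16, 5) and (17, 10)

Substitute y = 5x − 75:
26x² − 858x + 7072 = 0  ⟹  x² − 33x + 272 = 0
x = 17 or x = 16, giving (17, 10) and (16, 5).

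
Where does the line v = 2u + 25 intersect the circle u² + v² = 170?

(−13, −1) and (−7, 11)

From the line, v = 2u + 25. Substituting:
5u² + 100u + 455 = 0  ⟹  u² + 20u + 91 = 0
u = −7 or u = −13, giving (−7, 11) and (−13, −1).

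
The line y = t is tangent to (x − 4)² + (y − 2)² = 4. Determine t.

t = 0 or t = 4

The line touches the circle iff its distance from (4, 2) is 2:
|0·4 + 1·2 − t| / √1 = 2
|t − (2)| = 2, so t = 4 or t = 0.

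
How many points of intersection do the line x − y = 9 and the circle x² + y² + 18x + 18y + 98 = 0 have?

2

Substituting the line into the circle gives 2x² + 18x + 17 = 0.
Discriminant = (18)² − 4·2·(17) = 188 > 0.
Two real roots: the line is a secant.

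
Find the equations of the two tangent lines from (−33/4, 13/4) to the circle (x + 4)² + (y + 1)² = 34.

Write the tangent as mx − y + (13/4 − m·(−33/4)) = 0 and set its distance from the centre to √34:
[m·(17/4) − (−17/4)]² = 34(m² + 1)
15m² − 34m + 15 = 0, so m = 5/3 or m = 3/5.
With m = 5/3: 5x − 3y = −51. With m = 3/5: 3x − 5y = −41.

5x − 3y = −51 and 3x − 5y = −41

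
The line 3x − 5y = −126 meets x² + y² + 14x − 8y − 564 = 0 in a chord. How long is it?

From the line, y = (126 + 3x)/5. Substituting:
34x² + 986x − 3264 = 0  ⟹  x² + 29x − 96 = 0
x = 3 or x = −32, giving (3, 27) and (−32, 6).
|(3, 27) − (−32, 6)| = √((35)² + (21)²) = 7√34.

7√34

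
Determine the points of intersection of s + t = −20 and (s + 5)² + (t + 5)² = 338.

From the line, t = −s − 20. Substituting:
2s² + 40s − 88 = 0  ⟹  s² + 20s − 44 = 0
s = 2 or s = −22, giving (2, −22) and (−22, 2).

(−22, 2) and (2, −22)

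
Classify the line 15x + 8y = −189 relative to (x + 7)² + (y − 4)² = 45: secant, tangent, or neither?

neither

Substituting the line into the circle gives 289x² + 7526x + 49097 = 0.
Δ = 56640676 − 56756132 = −115456.
No real roots: the line does not meet the circle.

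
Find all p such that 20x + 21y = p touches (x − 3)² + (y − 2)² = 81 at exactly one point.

The line touches the circle iff its distance from (3, 2) is 9:
|20·3 + 21·2 − p| / √841 = 9
|p − (102)| = 9·29, so p = 363 or p = −159.

p = −159 or p = 363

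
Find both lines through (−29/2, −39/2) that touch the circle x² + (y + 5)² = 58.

7x − 3y = −43 and 3x − 7y = 93

A line y − (−39/2) = m(x − (−29/2)) is tangent when its distance from (0, −5) is √58:
[m·(29/2) − (29/2)]² = 58(m² + 1)
21m² − 58m + 21 = 0, so m = 7/3 or m = 3/7.
With m = 7/3: 7x − 3y = −43. With m = 3/7: 3x − 7y = 93.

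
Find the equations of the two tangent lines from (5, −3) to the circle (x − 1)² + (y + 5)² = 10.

3x − y = 18 and x + 3y = −4

Write the tangent as mx − y + (−3 − m·(5)) = 0 and set its distance from the centre to √10:
[m·(−4) − (−2)]² = 10(m² + 1)
3m² − 8m − 3 = 0, so m = 3 or m = −1/3.
Through (5, −3) these give 3x − y = 18 and x + 3y = −4.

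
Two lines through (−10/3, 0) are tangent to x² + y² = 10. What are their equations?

3x + y = −10 and 3x − y = −10

Write the tangent as mx − y + (0 − m·(−10/3)) = 0 and set its distance from the centre to √10:
(10/3m − (0))² = 10(m² + 1)
m² − 9 = 0, so m = −3 or m = 3.
Through (−10/3, 0) these give 3x + y = −10 and 3x − y = −10.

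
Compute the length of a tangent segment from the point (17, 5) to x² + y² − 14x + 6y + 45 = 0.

√151

Centre (7, −3), r² = 13. |PO|² = (10)² + (8)² = 164.
By the tangent–radius right angle, tangent length = √(|PO|² − r²) = √151.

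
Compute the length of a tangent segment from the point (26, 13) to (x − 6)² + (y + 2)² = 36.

√589

Centre (6, −2), r² = 36. |PO|² = (20)² + (15)² = 625.
The tangent meets the radius at right angles, so tangent² = |PO|² − r² = 625 − 36 = 589.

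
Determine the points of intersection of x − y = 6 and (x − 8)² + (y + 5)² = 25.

From the line, y = x − 6. Substituting:
2x² − 18x + 40 = 0  ⟹  x² − 9x + 20 = 0
x = 5 or x = 4, giving (5, −1) and (4, −2).

(4, −2) and (5, −1)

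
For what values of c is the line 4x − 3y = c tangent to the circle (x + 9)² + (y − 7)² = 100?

c = −107 or c = −7

The line touches the circle iff its distance from (−9, 7) is 10:
|4·(−9) − 3·7 − c| / √25 = 10
|c − (−57)| = 10·5, so c = −7 or c = −107.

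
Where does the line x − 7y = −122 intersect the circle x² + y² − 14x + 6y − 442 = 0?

(−3, 17) and (11, 19)

Substitute y = (122 + x)/7:
50x² − 400x − 1650 = 0  ⟹  x² − 8x − 33 = 0
x = 11 or x = −3, giving (11, 19) and (−3, 17).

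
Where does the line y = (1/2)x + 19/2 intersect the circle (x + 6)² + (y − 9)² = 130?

(−15, 2) and (5, 12)

Substitute y = (19 + x)/2:
5x² + 50x − 375 = 0  ⟹  x² + 10x − 75 = 0
x = 5 or x = −15, giving (5, 12) and (−15, 2).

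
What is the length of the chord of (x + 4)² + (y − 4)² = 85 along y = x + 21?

The distance from (−4, 4) to the line is 13/√2, and r² = 85.
Half the chord is √(r² − d²) = √(1/2), so the full chord is √2.

√2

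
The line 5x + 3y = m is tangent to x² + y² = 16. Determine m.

For a tangent, require d(centre, line) = r = 4.
|5·0 + 3·0 − m| / √34 = 4
|m| = 4√34.

m = ±4√34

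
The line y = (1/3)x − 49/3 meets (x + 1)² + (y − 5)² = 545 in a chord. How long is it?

7√10

Centre (−1, 5), r² = 545. Perpendicular distance d from centre to line = |−65| / √10 = 65/√10.
Half the chord is √(r² − d²) = √(245/2), so the full chord is 7√10.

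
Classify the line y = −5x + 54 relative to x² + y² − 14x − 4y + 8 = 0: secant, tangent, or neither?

Substituting the line into the circle gives 26x² − 534x + 2708 = 0.
Δ = 285156 − 281632 = 3524.
Two real roots: the line is a secant.

secant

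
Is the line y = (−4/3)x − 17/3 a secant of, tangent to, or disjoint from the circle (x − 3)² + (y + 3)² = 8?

disjoint

d² = (4·3 + 3·(−3) − (−17))²/25 = 16; r² = 8.
Since d² > r², the line lies outside the circle.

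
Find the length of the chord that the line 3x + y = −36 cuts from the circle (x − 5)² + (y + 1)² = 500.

Express y = −3x − 36 and substitute into the circle:
10x² + 200x + 750 = 0  ⟹  x² + 20x + 75 = 0
x = −5 or x = −15, giving (−5, −21) and (−15, 9).
|(−5, −21) − (−15, 9)| = √((10)² + (−30)²) = 10√10.

10√10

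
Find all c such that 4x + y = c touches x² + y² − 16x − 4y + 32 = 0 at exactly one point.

Tangency holds when the distance from the centre (8, 2) to the line equals the radius 6:
|4·8 + 1·2 − c| / √17 = 6
|c − (34)| = 6√17.

c = 34 ± 6√17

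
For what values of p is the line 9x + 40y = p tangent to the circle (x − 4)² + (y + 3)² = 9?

For a tangent, require d(centre, line) = r = 3.
|9·4 + 40·(−3) − p| / √1681 = 3
|p − (−84)| = 3·41, so p = 39 or p = −207.

p = −207 or p = 39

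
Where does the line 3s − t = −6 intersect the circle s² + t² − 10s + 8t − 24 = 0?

Express t = 3s + 6 and substitute into the circle:
10s² + 50s + 60 = 0  ⟹  s² + 5s + 6 = 0
s = −2 or s = −3, giving (−2, 0) and (−3, −3).

(−3, −3) and (−2, 0)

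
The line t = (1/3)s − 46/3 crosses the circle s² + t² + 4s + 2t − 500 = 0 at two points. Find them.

(−14, −20) and (19, −9)

From the line, t = (−46 + s)/3. Substituting:
10s² − 50s − 2660 = 0  ⟹  s² − 5s − 266 = 0
s = 19 or s = −14, giving (19, −9) and (−14, −20).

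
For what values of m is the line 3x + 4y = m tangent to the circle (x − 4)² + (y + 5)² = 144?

m = −68 or m = 52

Tangency holds when the distance from the centre (4, −5) to the line equals the radius 12:
|3·4 + 4·(−5) − m| / √25 = 12
|m − (−8)| = 12·5, so m = 52 or m = −68.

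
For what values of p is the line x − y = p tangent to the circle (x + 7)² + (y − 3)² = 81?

p = −10 ± 9√2

The line touches the circle iff its distance from (−7, 3) is 9:
|1·(−7) − 1·3 − p| / √2 = 9
|p − (−10)| = 9√2.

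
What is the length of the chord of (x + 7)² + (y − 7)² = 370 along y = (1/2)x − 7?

Substitute y = (−14 + x)/2:
5x² − 500 = 0  ⟹  x² − 100 = 0
x = 10 or x = −10, giving (10, −2) and (−10, −12).
|(10, −2) − (−10, −12)| = √((20)² + (10)²) = 10√5.

10√5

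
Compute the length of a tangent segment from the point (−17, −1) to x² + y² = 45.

Centre (0, 0), r² = 45. |PO|² = (−17)² + (−1)² = 290.
The tangent meets the radius at right angles, so tangent² = |PO|² − r² = 290 − 45 = 245.

7√5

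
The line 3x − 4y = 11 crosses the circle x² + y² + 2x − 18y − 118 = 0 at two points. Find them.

(−3, −5) and (13, 7)

Express y = (−11 + 3x)/4 and substitute into the circle:
25x² − 250x − 975 = 0  ⟹  x² − 10x − 39 = 0
x = 13 or x = −3, giving (13, 7) and (−3, −5).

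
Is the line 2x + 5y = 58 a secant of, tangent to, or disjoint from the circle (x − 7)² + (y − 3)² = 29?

Substituting the line into the circle gives 29x² − 522x + 2349 = 0.
Discriminant = (−522)² − 4·29·(2349) = 0.
A repeated root: the line is tangent.

tangent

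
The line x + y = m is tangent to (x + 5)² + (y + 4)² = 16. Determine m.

m = −9 ± 4√2

The line touches the circle iff its distance from (−5, −4) is 4:
|1·(−5) + 1·(−4) − m| / √2 = 4
|m − (−9)| = 4√2.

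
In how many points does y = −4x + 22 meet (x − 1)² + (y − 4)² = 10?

0

Substituting the line into the circle gives 17x² − 146x + 315 = 0.
Discriminant = (−146)² − 4·17·(315) = −104 < 0.
No real roots: the line does not meet the circle.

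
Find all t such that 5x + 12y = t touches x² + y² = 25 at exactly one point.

t = −65 or t = 65

Tangency holds when the distance from the centre (0, 0) to the line equals the radius 5:
|5·0 + 12·0 − t| / √169 = 5
|t| = 5·13, so t = 65 or t = −65.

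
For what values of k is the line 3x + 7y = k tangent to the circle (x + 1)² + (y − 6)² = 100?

Tangency holds when the distance from the centre (−1, 6) to the line equals the radius 10:
|3·(−1) + 7·6 − k| / √58 = 10
|k − (39)| = 10√58.

k = 39 ± 10√58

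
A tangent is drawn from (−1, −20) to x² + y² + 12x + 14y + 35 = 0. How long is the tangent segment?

Centre (−6, −7), r² = 50. |PO|² = (5)² + (−13)² = 194.
The tangent meets the radius at right angles, so tangent² = |PO|² − r² = 194 − 50 = 144.

12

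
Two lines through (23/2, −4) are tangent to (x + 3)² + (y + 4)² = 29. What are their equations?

A line y − (−4) = m(x − (23/2)) is tangent when its distance from (−3, −4) is √29:
[m·(−29/2) − (0)]² = 29(m² + 1)
25m² − 4 = 0, so m = 2/5 or m = −2/5.
With m = 2/5: 2x − 5y = 43. With m = −2/5: 2x + 5y = 3.

2x − 5y = 43 and 2x + 5y = 3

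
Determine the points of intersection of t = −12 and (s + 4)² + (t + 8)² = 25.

Substitute t = −12:
s² + 8s + 7 = 0
s = −1 or s = −7, giving (−1, −12) and (−7, −12).

(−7, −12) and (−1, −12)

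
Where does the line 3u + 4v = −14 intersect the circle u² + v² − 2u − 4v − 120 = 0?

(−10, 4) and (6, −8)

From the line, v = (−14 − 3u)/4. Substituting:
25u² + 100u − 1500 = 0  ⟹  u² + 4u − 60 = 0
u = 6 or u = −10, giving (6, −8) and (−10, 4).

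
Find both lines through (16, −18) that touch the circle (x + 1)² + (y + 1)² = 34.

5x + 3y = 26 and 3x + 5y = −42

Let a tangent through (16, −18) have slope m. Its distance from (−1, −1) must equal √34:
(−17m − (17))² = 34(m² + 1)
15m² + 34m + 15 = 0, so m = −5/3 or m = −3/5.
Through (16, −18) these give 5x + 3y = 26 and 3x + 5y = −42.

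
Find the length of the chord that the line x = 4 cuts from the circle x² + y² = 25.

6

The line gives x = 4. Substituting into the circle:
y² − 9 = 0
y = 3 or y = −3, giving (4, 3) and (4, −3).
Chord length = distance between (4, 3) and (4, −3) = √36 = 6.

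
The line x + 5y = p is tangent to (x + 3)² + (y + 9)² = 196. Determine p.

For a tangent, require d(centre, line) = r = 14.
|1·(−3) + 5·(−9) − p| / √26 = 14
|p − (−48)| = 14√26.

p = −48 ± 14√26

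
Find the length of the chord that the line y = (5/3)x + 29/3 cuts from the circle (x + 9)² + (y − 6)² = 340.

The distance from (−9, 6) to the line is 34/√34, and r² = 340.
Chord = 2√(r² − d²) = 2·√(306) = 6√34.

6√34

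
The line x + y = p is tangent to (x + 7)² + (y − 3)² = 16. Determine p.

For a tangent, require d(centre, line) = r = 4.
|1·(−7) + 1·3 − p| / √2 = 4
|p − (−4)| = 4√2.

p = −4 ± 4√2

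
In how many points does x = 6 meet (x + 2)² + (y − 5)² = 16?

0

d² = (1·(−2) + 0·5 − (6))² = 64; r² = 16.
Since d² > r², the line lies outside the circle.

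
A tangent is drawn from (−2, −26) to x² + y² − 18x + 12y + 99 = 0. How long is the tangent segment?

√503

Centre (9, −6), r² = 18. |PO|² = (−11)² + (−20)² = 521.
Power of the point: PT² = |PO|² − r² = 503, so PT = √503.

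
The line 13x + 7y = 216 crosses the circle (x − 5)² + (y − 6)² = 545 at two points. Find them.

(1, 29) and (22, −10)

Substitute y = (216 − 13x)/7:
218x² − 5014x + 4796 = 0  ⟹  x² − 23x + 22 = 0
x = 22 or x = 1, giving (22, −10) and (1, 29).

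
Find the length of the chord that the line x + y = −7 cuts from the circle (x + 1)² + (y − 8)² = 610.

32√2

Substitute y = −x − 7:
2x² + 32x − 384 = 0  ⟹  x² + 16x − 192 = 0
x = 8 or x = −24, giving (8, −15) and (−24, 17).
Chord length = distance between (8, −15) and (−24, 17) = √2048 = 32√2.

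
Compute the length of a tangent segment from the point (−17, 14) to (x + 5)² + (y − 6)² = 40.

Centre (−5, 6), r² = 40. |PO|² = (−12)² + (8)² = 208.
By the tangent–radius right angle, tangent length = √(|PO|² − r²) = √168 = 2√42.

2√42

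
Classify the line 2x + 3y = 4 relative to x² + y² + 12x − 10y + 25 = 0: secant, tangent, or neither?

secant

Substituting the line into the circle gives 13x² + 152x + 121 = 0.
Δ = 23104 − 6292 = 16812.
Two real roots: the line is a secant.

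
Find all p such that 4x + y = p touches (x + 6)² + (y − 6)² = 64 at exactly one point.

Tangency holds when the distance from the centre (−6, 6) to the line equals the radius 8:
|4·(−6) + 1·6 − p| / √17 = 8
|p − (−18)| = 8√17.

p = −18 ± 8√17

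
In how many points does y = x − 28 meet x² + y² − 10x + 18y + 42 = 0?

0

Centre (5, −9), r² = 64. Distance² from centre to line = (−14)²/2 = 98.
Since d² > r², the line lies outside the circle.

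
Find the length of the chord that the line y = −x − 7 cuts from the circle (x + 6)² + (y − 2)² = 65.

Express y = −x − 7 and substitute into the circle:
2x² + 30x + 52 = 0  ⟹  x² + 15x + 26 = 0
x = −2 or x = −13, giving (−2, −5) and (−13, 6).
Chord length = distance between (−2, −5) and (−13, 6) = √242 = 11√2.

11√2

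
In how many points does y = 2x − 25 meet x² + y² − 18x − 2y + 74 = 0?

d² = (2·9 − 1·1 − (25))²/5 = 64/5; r² = 8.
Since d² > r², the line lies outside the circle.

0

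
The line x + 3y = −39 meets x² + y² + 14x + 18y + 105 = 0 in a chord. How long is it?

The distance from (−7, −9) to the line is 5/√10, and r² = 25.
Chord = 2√(r² − d²) = 2·√(45/2) = 3√10.

3√10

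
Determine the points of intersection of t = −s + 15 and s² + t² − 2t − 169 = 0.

(1, 14) and (13, 2)

Express t = −s + 15 and substitute into the circle:
2s² − 28s + 26 = 0  ⟹  s² − 14s + 13 = 0
s = 13 or s = 1, giving (13, 2) and (1, 14).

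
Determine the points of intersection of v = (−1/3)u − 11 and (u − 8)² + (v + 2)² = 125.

(3, −12) and (6, −13)

From the line, v = (−33 − u)/3. Substituting:
10u² − 90u + 180 = 0  ⟹  u² − 9u + 18 = 0
u = 6 or u = 3, giving (6, −13) and (3, −12).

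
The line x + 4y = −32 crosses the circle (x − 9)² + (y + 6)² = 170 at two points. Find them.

(−4, −7) and (20, −13)

Substitute y = (−32 − x)/4:
17x² − 272x − 1360 = 0  ⟹  x² − 16x − 80 = 0
x = 20 or x = −4, giving (20, −13) and (−4, −7).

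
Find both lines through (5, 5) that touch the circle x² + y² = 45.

Write the tangent as mx − y + (5 − m·(5)) = 0 and set its distance from the centre to 3√5:
[m·(−5) − (−5)]² = 45(m² + 1)
2m² + 5m + 2 = 0, so m = −1/2 or m = −2.
With m = −1/2: x + 2y = 15. With m = −2: 2x + y = 15.

x + 2y = 15 and 2x + y = 15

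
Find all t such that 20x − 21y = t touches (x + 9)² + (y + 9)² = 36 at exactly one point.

t = −165 or t = 183

The line touches the circle iff its distance from (−9, −9) is 6:
|20·(−9) − 21·(−9) − t| / √841 = 6
|t − (9)| = 6·29, so t = 183 or t = −165.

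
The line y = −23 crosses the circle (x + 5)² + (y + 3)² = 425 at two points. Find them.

From the line, y = −23. Substituting:
x² + 10x = 0
x = 0 or x = −10, giving (0, −23) and (−10, −23).

(−10, −23) and (0, −23)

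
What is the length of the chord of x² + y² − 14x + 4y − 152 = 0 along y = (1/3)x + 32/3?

√10

Centre (7, −2), r² = 205. Perpendicular distance d from centre to line = |45| / √10 = 45/√10.
Half the chord is √(r² − d²) = √(5/2), so the full chord is √10.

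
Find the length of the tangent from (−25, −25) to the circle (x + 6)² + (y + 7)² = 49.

Centre (−6, −7), r² = 49. |PO|² = (−19)² + (−18)² = 685.
Power of the point: PT² = |PO|² − r² = 636, so PT = 2√159.

2√159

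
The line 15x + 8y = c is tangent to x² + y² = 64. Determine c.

c = −136 or c = 136

For a tangent, require d(centre, line) = r = 8.
|15·0 + 8·0 − c| / √289 = 8
|c| = 8·17, so c = 136 or c = −136.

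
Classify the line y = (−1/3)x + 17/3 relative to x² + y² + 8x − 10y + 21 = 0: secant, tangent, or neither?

Substituting the line into the circle gives 10x² + 68x − 32 = 0.
Δ = 4624 − (−1280) = 5904.
Two real roots: the line is a secant.

secant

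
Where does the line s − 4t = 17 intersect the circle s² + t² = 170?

(−11, −7) and (13, −1)

From the line, t = (−17 + s)/4. Substituting:
17s² − 34s − 2431 = 0  ⟹  s² − 2s − 143 = 0
s = 13 or s = −11, giving (13, −1) and (−11, −7).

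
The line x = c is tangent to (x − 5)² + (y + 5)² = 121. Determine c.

c = −6 or c = 16

The line touches the circle iff its distance from (5, −5) is 11:
|1·5 + 0·(−5) − c| / √1 = 11
|c − (5)| = 11, so c = 16 or c = −6.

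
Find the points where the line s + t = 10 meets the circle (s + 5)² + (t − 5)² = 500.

From the line, t = −s + 10. Substituting:
2s² − 450 = 0  ⟹  s² − 225 = 0
s = 15 or s = −15, giving (15, −5) and (−15, 25).

(−15, 25) and (15, −5)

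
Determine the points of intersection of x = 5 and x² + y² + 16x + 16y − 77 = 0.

The line gives x = 5. Substituting into the circle:
y² + 16y + 28 = 0
y = −2 or y = −14, giving (5, −2) and (5, −14).

(5, −14) and (5, −2)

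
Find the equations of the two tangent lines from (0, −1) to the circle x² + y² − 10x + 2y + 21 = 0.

x + 2y = −2 and x − 2y = 2

Let a tangent through (0, −1) have slope m. Its distance from (5, −1) must equal √5:
(5m − (0))² = 5(m² + 1)
4m² − 1 = 0, so m = −1/2 or m = 1/2.
With m = −1/2: x + 2y = −2. With m = 1/2: x − 2y = 2.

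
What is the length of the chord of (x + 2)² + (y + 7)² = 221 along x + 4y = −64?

6√17

Centre (−2, −7), r² = 221. Perpendicular distance d from centre to line = |34| / √17 = 34/√17.
Half the chord is √(r² − d²) = √(153), so the full chord is 6√17.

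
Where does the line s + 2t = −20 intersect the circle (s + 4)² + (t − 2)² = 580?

(−28, 4) and (12, −16)

Express t = (−20 − s)/2 and substitute into the circle:
5s² + 80s − 1680 = 0  ⟹  s² + 16s − 336 = 0
s = 12 or s = −28, giving (12, −16) and (−28, 4).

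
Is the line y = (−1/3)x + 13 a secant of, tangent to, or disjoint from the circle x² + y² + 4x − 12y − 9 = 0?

Substituting the line into the circle gives 10x² − 6x + 36 = 0.
Discriminant = (−6)² − 4·10·(36) = −1404 < 0.
No real roots: the line does not meet the circle.

disjoint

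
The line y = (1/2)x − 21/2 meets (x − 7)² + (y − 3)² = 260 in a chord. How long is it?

12√5

Express y = (−21 + x)/2 and substitute into the circle:
5x² − 110x − 115 = 0  ⟹  x² − 22x − 23 = 0
x = 23 or x = −1, giving (23, 1) and (−1, −11).
Chord length = distance between (23, 1) and (−1, −11) = √720 = 12√5.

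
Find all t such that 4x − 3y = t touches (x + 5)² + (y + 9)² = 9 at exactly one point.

The line touches the circle iff its distance from (−5, −9) is 3:
|4·(−5) − 3·(−9) − t| / √25 = 3
|t − (7)| = 3·5, so t = 22 or t = −8.

t = −8 or t = 22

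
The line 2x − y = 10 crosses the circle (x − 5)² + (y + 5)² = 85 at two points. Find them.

Substitute y = 2x − 10:
5x² − 30x − 35 = 0  ⟹  x² − 6x − 7 = 0
x = 7 or x = −1, giving (7, 4) and (−1, −12).

(−1, −12) and (7, 4)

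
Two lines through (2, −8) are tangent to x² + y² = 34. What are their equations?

3x + 5y = −34 and 5x − 3y = 34

Let a tangent through (2, −8) have slope m. Its distance from (0, 0) must equal √34:
[m·(−2) − (8)]² = 34(m² + 1)
15m² − 16m − 15 = 0, so m = −3/5 or m = 5/3.
With m = −3/5: 3x + 5y = −34. With m = 5/3: 5x − 3y = 34.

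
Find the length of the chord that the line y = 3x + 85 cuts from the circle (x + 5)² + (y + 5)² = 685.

7√10

Express y = 3x + 85 and substitute into the circle:
10x² + 550x + 7440 = 0  ⟹  x² + 55x + 744 = 0
x = −24 or x = −31, giving (−24, 13) and (−31, −8).
|(−24, 13) − (−31, −8)| = √((7)² + (21)²) = 7√10.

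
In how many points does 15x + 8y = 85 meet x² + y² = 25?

d² = (15·0 + 8·0 − (85))²/289 = 25; r² = 25.
Since d² = r², the line is tangent.

1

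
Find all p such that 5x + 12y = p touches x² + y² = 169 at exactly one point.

p = −169 or p = 169

Tangency holds when the distance from the centre (0, 0) to the line equals the radius 13:
|5·0 + 12·0 − p| / √169 = 13
|p| = 13·13, so p = 169 or p = −169.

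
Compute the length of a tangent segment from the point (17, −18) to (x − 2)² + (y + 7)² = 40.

The centre is (2, −7) and r = 2√10. The square of the distance from P to the centre is 225 + 121 = 346.
The tangent meets the radius at right angles, so tangent² = |PO|² − r² = 346 − 40 = 306.

3√34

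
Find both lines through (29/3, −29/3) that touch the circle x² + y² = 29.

5x + 2y = 29 and 2x + 5y = −29

Let a tangent through (29/3, −29/3) have slope m. Its distance from (0, 0) must equal √29:
(−29/3m − (29/3))² = 29(m² + 1)
10m² + 29m + 10 = 0, so m = −5/2 or m = −2/5.
Through (29/3, −29/3) these give 5x + 2y = 29 and 2x + 5y = −29.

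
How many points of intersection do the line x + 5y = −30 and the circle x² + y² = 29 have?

Substituting the line into the circle gives 26x² + 60x + 175 = 0.
Discriminant = (60)² − 4·26·(175) = −14600 < 0.
No real roots: the line does not meet the circle.

0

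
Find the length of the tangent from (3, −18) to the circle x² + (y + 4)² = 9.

14

With centre O = (0, −4), |OP|² = 205 and r² = 9.
The tangent meets the radius at right angles, so tangent² = |PO|² − r² = 205 − 9 = 196.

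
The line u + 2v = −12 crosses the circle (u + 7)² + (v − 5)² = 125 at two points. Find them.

(−18, 3) and (−2, −5)

Substitute v = (−12 − u)/2:
5u² + 100u + 180 = 0  ⟹  u² + 20u + 36 = 0
u = −2 or u = −18, giving (−2, −5) and (−18, 3).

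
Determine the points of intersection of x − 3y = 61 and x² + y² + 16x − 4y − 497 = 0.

Express y = (−61 + x)/3 and substitute into the circle:
10x² + 10x − 20 = 0  ⟹  x² + x − 2 = 0
x = 1 or x = −2, giving (1, −20) and (−2, −21).

(−2, −21) and (1, −20)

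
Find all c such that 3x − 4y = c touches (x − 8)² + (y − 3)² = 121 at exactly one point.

c = −43 or c = 67

For a tangent, require d(centre, line) = r = 11.
|3·8 − 4·3 − c| / √25 = 11
|c − (12)| = 11·5, so c = 67 or c = −43.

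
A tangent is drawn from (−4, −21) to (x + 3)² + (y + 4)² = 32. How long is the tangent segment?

√258

With centre O = (−3, −4), |OP|² = 290 and r² = 32.
Power of the point: PT² = |PO|² − r² = 258, so PT = √258.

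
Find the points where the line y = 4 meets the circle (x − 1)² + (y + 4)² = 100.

(−5, 4) and (7, 4)

Express y = 4 and substitute into the circle:
x² − 2x − 35 = 0
x = 7 or x = −5, giving (7, 4) and (−5, 4).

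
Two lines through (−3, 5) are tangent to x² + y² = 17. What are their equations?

Write the tangent as mx − y + (5 − m·(−3)) = 0 and set its distance from the centre to √17:
[m·(3) − (−5)]² = 17(m² + 1)
4m² − 15m − 4 = 0, so m = 4 or m = −1/4.
Through (−3, 5) these give 4x − y = −17 and x + 4y = 17.

4x − y = −17 and x + 4y = 17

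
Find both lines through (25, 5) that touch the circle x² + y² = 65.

4x − 7y = 65 and x + 8y = 65

Let a tangent through (25, 5) have slope m. Its distance from (0, 0) must equal √65:
(−25m − (−5))² = 65(m² + 1)
56m² − 25m − 4 = 0, so m = 4/7 or m = −1/8.
With m = 4/7: 4x − 7y = 65. With m = −1/8: x + 8y = 65.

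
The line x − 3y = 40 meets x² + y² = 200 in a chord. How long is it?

The distance from (0, 0) to the line is 40/√10, and r² = 200.
Chord = 2√(r² − d²) = 2·√(40) = 4√10.

4√10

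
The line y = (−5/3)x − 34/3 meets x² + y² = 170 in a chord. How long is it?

Centre (0, 0), r² = 170. Perpendicular distance d from centre to line = |34| / √34 = 34/√34.
Half the chord is √(r² − d²) = √(136), so the full chord is 4√34.

4√34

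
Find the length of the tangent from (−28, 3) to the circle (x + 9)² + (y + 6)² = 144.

√298

Centre (−9, −6), r² = 144. |PO|² = (−19)² + (9)² = 442.
The tangent meets the radius at right angles, so tangent² = |PO|² − r² = 442 − 144 = 298.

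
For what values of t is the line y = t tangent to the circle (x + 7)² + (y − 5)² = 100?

t = −5 or t = 15

The line touches the circle iff its distance from (−7, 5) is 10:
|0·(−7) + 1·5 − t| / √1 = 10
|t − (5)| = 10, so t = 15 or t = −5.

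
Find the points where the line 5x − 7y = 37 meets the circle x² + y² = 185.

(−8, −11) and (13, 4)

Express y = (−37 + 5x)/7 and substitute into the circle:
74x² − 370x − 7696 = 0  ⟹  x² − 5x − 104 = 0
x = 13 or x = −8, giving (13, 4) and (−8, −11).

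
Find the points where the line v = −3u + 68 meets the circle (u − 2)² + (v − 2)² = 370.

Express v = −3u + 68 and substitute into the circle:
10u² − 400u + 3990 = 0  ⟹  u² − 40u + 399 = 0
u = 21 or u = 19, giving (21, 5) and (19, 11).

(19, 11) and (21, 5)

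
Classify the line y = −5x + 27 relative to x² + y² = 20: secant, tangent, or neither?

neither

Centre (0, 0), r² = 20. Distance² from centre to line = (−27)²/26 = 729/26.
Since d² > r², the line lies outside the circle.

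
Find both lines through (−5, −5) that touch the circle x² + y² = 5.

2x − y = −5 and x − 2y = 5

A line y − (−5) = m(x − (−5)) is tangent when its distance from (0, 0) is √5:
[m·(5) − (5)]² = 5(m² + 1)
2m² − 5m + 2 = 0, so m = 2 or m = 1/2.
Through (−5, −5) these give 2x − y = −5 and x − 2y = 5.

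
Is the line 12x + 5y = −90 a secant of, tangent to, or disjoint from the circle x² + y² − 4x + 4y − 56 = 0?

tangent

Substituting the line into the circle gives 169x² + 1820x + 4900 = 0.
Discriminant = (1820)² − 4·169·(4900) = 0.
A repeated root: the line is tangent.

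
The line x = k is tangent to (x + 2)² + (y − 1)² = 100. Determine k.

k = −12 or k = 8

For a tangent, require d(centre, line) = r = 10.
|1·(−2) + 0·1 − k| / √1 = 10
|k − (−2)| = 10, so k = 8 or k = −12.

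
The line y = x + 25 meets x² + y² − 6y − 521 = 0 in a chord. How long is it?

24√2

Substitute y = x + 25:
2x² + 44x − 46 = 0  ⟹  x² + 22x − 23 = 0
x = 1 or x = −23, giving (1, 26) and (−23, 2).
Chord length = distance between (1, 26) and (−23, 2) = √1152 = 24√2.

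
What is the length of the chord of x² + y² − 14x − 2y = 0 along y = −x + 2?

The distance from (7, 1) to the line is 6/√2, and r² = 50.
Chord = 2√(r² − d²) = 2·√(32) = 8√2.

8√2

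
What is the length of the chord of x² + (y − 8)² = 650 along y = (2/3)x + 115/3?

2√13

The distance from (0, 8) to the line is 91/√13, and r² = 650.
Half the chord is √(r² − d²) = √(13), so the full chord is 2√13.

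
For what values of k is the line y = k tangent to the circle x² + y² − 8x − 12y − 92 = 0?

The line touches the circle iff its distance from (4, 6) is 12:
|0·4 + 1·6 − k| / √1 = 12
|k − (6)| = 12, so k = 18 or k = −6.

k = −6 or k = 18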